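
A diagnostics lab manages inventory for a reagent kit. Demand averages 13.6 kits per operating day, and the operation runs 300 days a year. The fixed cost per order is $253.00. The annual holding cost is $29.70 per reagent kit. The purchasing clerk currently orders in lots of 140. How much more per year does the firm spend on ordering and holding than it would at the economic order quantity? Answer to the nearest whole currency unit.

Annual demand D = 13.6 × 300 = 4,080.
EOQ = √(2DS/H) = √(2 × 4,080 × 253 / 29.7) ≈ 263.65.
Cost at Q* = (D/Q*)S + (Q*/2)H = √(2DSH) ≈ $7,830.39.
Cost at Q = 140: (4,080/140)×253 + (140/2)×29.7 = $7,373.14 + $2,079.00 = $9,452.14.
Excess = $9,452.14 − $7,830.39 = $1,621.75.

Extra cost ≈ $1,622 per year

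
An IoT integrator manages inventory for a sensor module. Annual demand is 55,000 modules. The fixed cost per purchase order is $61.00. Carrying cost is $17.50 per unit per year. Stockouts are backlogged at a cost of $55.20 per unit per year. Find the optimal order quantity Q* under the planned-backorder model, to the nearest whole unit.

Q* ≈ 711 modules

With planned backorders, Q* = √(2DS/H) · √((H+B)/B).
√(2DS/H) = √(2 × 55,000 × 61 / 17.5) = 619.216.
√((H+B)/B) = √((17.5+55.2)/55.2) = 1.1476.
Q* ≈ 710.624.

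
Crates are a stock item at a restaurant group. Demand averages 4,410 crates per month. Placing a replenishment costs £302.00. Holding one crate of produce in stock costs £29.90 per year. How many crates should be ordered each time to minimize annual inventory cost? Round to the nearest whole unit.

Annual demand D = 4,410 × 12 = 52,920.
EOQ = √(2DS / H) = √(2 × 52,920 × 302 / 29.9).
= √(31,963,680 / 29.9) = √1,069,019.398 ≈ 1033.934.

Q* ≈ 1,034 crates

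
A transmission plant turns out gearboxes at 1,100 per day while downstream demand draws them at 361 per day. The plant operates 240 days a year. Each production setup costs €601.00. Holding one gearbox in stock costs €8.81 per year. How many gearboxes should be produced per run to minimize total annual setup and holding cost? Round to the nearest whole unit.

Annual demand D = 361 × 240 = 86,640.
Production build-up factor (1 − d/p) = 1 − 361/1,100 = 0.6718.
Q* = √(2DS / (H(1 − d/p))) = √(2 × 86,640 × 601 / (8.81 × 0.6718)).
= √(104,141,280 / 5.9187) ≈ 4194.668.

Q* ≈ 4,195 gearboxes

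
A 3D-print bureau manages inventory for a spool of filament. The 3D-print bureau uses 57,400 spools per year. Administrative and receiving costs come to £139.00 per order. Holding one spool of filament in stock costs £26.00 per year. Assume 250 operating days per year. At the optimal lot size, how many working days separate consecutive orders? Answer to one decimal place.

Q* = √(2DS/H) = √(2 × 57,400 × 139 / 26) ≈ 783.41.
Cycle time = Q*/D × 250 = 783.41 / 57,400 × 250 ≈ 3.412 days.

T ≈ 3.4 days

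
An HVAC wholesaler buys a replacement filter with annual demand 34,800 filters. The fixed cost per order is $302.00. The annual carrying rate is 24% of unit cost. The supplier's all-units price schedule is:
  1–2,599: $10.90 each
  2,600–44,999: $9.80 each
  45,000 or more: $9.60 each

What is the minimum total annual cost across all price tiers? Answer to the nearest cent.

Holding cost per unit per year at price C is H = 0.24·C.
Candidates are each tier's EOQ (if it falls in that tier) and each price-break quantity.
Tier 1 ($10.90): EOQ = 2834.6 exceeds tier's upper bound 2599, so this tier is dominated.
EOQ at $9.80 = 2989.4 (feasible in tier 2): TC = 34,800×$9.80 + (34,800/2989.4)×302 + (2989.4/2)×0.24×$9.80 = $348,071.16.
EOQ at $9.60 = 3020.4 < 45000, so use break Q=45000: TC = 34,800×$9.60 + (34,800/45000.0)×302 + (45000.0/2)×0.24×$9.60 = $386,153.55.
Lowest total cost among the candidates is at Q = 2989.4.

TC* ≈ $348,071.16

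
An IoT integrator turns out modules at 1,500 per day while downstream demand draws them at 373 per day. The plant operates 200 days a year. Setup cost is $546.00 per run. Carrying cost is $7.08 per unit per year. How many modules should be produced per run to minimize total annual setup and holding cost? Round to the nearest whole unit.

Annual demand D = 373 × 200 = 74,600.
Production build-up factor (1 − d/p) = 1 − 373/1,500 = 0.7513.
Q* = √(2DS / (H(1 − d/p))) = √(2 × 74,600 × 546 / (7.08 × 0.7513)).
= √(81,463,200 / 5.3194) ≈ 3913.342.

Q* ≈ 3,913 modules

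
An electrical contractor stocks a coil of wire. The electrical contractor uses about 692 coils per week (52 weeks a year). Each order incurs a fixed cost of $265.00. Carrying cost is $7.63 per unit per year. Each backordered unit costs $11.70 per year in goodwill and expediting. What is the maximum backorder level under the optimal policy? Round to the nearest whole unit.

Annual demand D = 692 × 52 = 35,984.
With planned backorders, Q* = √(2DS/H) · √((H+B)/B).
√(2DS/H) = √(2 × 35,984 × 265 / 7.63) = 1580.995.
√((H+B)/B) = √((7.63+11.7)/11.7) = 1.2854.
Q* ≈ 2032.139.
S* = Q* · H/(H+B) = 2032.139 × 7.63/19.33 ≈ 802.132.

S* ≈ 802 coils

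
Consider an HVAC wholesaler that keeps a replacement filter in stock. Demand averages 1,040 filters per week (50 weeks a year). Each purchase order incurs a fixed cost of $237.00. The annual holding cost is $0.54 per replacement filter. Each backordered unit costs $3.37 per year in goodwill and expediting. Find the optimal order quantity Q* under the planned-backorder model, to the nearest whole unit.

Q* ≈ 7,277 filters

Annual demand D = 1,040 × 50 = 52,000.
With planned backorders, Q* = √(2DS/H) · √((H+B)/B).
√(2DS/H) = √(2 × 52,000 × 237 / 0.54) = 6756.067.
√((H+B)/B) = √((0.54+3.37)/3.37) = 1.0771.
Q* ≈ 7277.252.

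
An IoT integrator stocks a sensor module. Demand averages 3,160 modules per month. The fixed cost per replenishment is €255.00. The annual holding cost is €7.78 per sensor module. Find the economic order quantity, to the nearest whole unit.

Q* ≈ 1,577 modules

Annual demand D = 3,160 × 12 = 37,920.
EOQ = √(2DS / H) = √(2 × 37,920 × 255 / 7.78).
= √(19,339,200 / 7.78) = √2,485,758.3548 ≈ 1576.629.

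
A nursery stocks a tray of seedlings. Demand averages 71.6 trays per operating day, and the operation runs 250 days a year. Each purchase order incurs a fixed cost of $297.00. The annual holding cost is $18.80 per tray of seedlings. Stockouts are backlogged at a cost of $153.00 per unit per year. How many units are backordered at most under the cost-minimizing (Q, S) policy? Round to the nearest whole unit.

Annual demand D = 71.6 × 250 = 17,900.
With planned backorders, Q* = √(2DS/H) · √((H+B)/B).
√(2DS/H) = √(2 × 17,900 × 297 / 18.8) = 752.040.
√((H+B)/B) = √((18.8+153)/153) = 1.0597.
Q* ≈ 796.905.
S* = Q* · H/(H+B) = 796.905 × 18.8/171.8 ≈ 87.205.

S* ≈ 87 trays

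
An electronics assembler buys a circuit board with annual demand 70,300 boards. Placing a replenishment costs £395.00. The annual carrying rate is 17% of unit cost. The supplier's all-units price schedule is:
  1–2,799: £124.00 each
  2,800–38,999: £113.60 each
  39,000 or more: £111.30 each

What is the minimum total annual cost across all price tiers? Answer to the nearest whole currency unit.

TC* ≈ £8,023,034

Holding cost per unit per year at price C is H = 0.17·C.
For each price level, check whether its EOQ is feasible; otherwise the best quantity at that price is the breakpoint.
EOQ at £124.00 = 1623.1 (feasible in tier 1): TC = 70,300×£124.00 + (70,300/1623.1)×395 + (1623.1/2)×0.17×£124.00 = £8,751,415.79.
EOQ at £113.60 = 1695.8 < 2800, so use break Q=2800: TC = 70,300×£113.60 + (70,300/2800.0)×395 + (2800.0/2)×0.17×£113.60 = £8,023,034.12.
EOQ at £111.30 = 1713.2 < 39000, so use break Q=39000: TC = 70,300×£111.30 + (70,300/39000.0)×395 + (39000.0/2)×0.17×£111.30 = £8,194,061.51.
Lowest total cost among the candidates is at Q = 2800.0.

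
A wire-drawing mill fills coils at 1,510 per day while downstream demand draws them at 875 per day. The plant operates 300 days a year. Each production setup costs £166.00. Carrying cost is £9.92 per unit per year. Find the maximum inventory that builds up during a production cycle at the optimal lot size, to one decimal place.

I_max ≈ 1,922.1 coils

Annual demand D = 875 × 300 = 262,500.
Production build-up factor (1 − d/p) = 1 − 875/1,510 = 0.4205.
Q* = √(2DS / (H(1 − d/p))) = √(2 × 262,500 × 166 / (9.92 × 0.4205)).
= √(87,150,000 / 4.1717) ≈ 4570.666.
Maximum inventory = Q*(1 − d/p) = 4570.666 × 0.4205 ≈ 1922.101.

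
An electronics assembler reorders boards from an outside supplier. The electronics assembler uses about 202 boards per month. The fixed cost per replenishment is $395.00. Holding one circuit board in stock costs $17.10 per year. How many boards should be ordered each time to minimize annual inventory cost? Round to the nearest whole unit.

Annual demand D = 202 × 12 = 2,424.
EOQ = √(2DS / H) = √(2 × 2,424 × 395 / 17.1).
= √(1,914,960 / 17.1) = √111,985.9649 ≈ 334.643.

Q* ≈ 335 boards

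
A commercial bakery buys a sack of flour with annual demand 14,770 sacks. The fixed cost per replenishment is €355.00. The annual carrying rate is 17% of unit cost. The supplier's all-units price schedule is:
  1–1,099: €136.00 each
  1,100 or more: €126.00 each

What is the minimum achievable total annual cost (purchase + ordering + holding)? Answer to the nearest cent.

TC* ≈ €1,877,567.68

Holding cost per unit per year at price C is H = 0.17·C.
Evaluate total cost at each tier's feasible EOQ or, if the EOQ is below the tier, at the tier's minimum quantity.
EOQ at €136.00 = 673.5 (feasible in tier 1): TC = 14,770×€136.00 + (14,770/673.5)×355 + (673.5/2)×0.17×€136.00 = €2,024,290.89.
EOQ at €126.00 = 699.7 < 1100, so use break Q=1100: TC = 14,770×€126.00 + (14,770/1100.0)×355 + (1100.0/2)×0.17×€126.00 = €1,877,567.68.
Lowest total cost among the candidates is at Q = 1100.0.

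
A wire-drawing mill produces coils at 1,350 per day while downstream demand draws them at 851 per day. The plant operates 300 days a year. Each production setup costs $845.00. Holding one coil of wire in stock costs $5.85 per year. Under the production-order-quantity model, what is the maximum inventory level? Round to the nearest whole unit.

I_max ≈ 5,221 coils

Annual demand D = 851 × 300 = 255,300.
Production build-up factor (1 − d/p) = 1 − 851/1,350 = 0.3696.
Q* = √(2DS / (H(1 − d/p))) = √(2 × 255,300 × 845 / (5.85 × 0.3696)).
= √(431,457,000 / 2.1623) ≈ 14125.617.
Maximum inventory = Q*(1 − d/p) = 14125.617 × 0.3696 ≈ 5221.247.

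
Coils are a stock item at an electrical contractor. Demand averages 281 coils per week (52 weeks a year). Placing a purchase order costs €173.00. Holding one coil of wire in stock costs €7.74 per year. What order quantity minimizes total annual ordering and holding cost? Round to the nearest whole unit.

Annual demand D = 281 × 52 = 14,612.
EOQ = √(2DS / H) = √(2 × 14,612 × 173 / 7.74).
= √(5,055,752 / 7.74) = √653,197.9328 ≈ 808.207.

Q* ≈ 808 coils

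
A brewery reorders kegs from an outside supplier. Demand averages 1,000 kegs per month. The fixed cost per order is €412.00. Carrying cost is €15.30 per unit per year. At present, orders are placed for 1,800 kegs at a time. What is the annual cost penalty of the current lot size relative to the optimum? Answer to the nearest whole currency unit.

Annual demand D = 1,000 × 12 = 12,000.
EOQ = √(2DS/H) = √(2 × 12,000 × 412 / 15.3) ≈ 803.91.
Cost at Q* = (D/Q*)S + (Q*/2)H = √(2DSH) ≈ €12,299.85.
Cost at Q = 1,800: (12,000/1,800)×412 + (1,800/2)×15.3 = €2,746.67 + €13,770.00 = €16,516.67.
Excess = €16,516.67 − €12,299.85 = €4,216.81.

Extra cost ≈ €4,217 per year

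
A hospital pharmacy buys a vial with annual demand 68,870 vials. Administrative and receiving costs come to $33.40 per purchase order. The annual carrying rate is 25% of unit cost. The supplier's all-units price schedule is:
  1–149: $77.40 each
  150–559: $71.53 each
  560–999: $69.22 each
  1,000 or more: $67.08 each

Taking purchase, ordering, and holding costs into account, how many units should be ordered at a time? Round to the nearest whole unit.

Q* ≈ 1,000 vials

Holding cost per unit per year at price C is H = 0.25·C.
For each price level, check whether its EOQ is feasible; otherwise the best quantity at that price is the breakpoint.
Tier 1 ($77.40): EOQ = 487.6 exceeds tier's upper bound 149, so this tier is dominated.
EOQ at $71.53 = 507.2 (feasible in tier 2): TC = 68,870×$71.53 + (68,870/507.2)×33.4 + (507.2/2)×0.25×$71.53 = $4,935,341.31.
EOQ at $69.22 = 515.6 < 560, so use break Q=560: TC = 68,870×$69.22 + (68,870/560.0)×33.4 + (560.0/2)×0.25×$69.22 = $4,776,134.40.
EOQ at $67.08 = 523.8 < 1000, so use break Q=1000: TC = 68,870×$67.08 + (68,870/1000.0)×33.4 + (1000.0/2)×0.25×$67.08 = $4,630,484.86.
Lowest total cost is $4,630,484.86 at Q = 1000.0.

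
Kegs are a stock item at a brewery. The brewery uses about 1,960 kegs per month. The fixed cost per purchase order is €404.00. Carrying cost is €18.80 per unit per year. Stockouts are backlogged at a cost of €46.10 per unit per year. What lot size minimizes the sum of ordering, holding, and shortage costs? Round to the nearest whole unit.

Q* ≈ 1,193 kegs

Annual demand D = 1,960 × 12 = 23,520.
With planned backorders, Q* = √(2DS/H) · √((H+B)/B).
√(2DS/H) = √(2 × 23,520 × 404 / 18.8) = 1005.415.
√((H+B)/B) = √((18.8+46.1)/46.1) = 1.1865.
Q* ≈ 1192.936.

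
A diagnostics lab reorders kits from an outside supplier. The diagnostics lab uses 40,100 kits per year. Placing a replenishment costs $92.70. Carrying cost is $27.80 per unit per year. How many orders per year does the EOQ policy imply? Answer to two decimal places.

Q* = √(2DS/H) = √(2 × 40,100 × 92.7 / 27.8) ≈ 517.14.
Orders per year = D / Q* = 40,100 / 517.14 ≈ 77.542.

N ≈ 77.54 orders per year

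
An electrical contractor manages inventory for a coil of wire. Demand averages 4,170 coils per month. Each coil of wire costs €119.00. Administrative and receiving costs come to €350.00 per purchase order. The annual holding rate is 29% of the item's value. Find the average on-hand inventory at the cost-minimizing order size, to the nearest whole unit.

Average inventory ≈ 504 coils

Annual demand D = 4,170 × 12 = 50,040.
Holding cost H = 0.29 × €119.00 = €34.5100 per unit per year.
The optimal lot size = √(2DS/H) = √(2 × 50,040 × 350 / 34.51) ≈ 1007.48.
Average inventory = Q*/2 ≈ 1007.48 / 2 = 503.739.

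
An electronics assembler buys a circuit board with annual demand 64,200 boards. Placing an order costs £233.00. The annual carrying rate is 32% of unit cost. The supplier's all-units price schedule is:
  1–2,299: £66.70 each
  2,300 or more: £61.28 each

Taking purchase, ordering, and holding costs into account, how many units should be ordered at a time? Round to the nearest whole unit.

Q* ≈ 2,300 boards

Holding cost per unit per year at price C is H = 0.32·C.
For each price level, check whether its EOQ is feasible; otherwise the best quantity at that price is the breakpoint.
EOQ at £66.70 = 1183.9 (feasible in tier 1): TC = 64,200×£66.70 + (64,200/1183.9)×233 + (1183.9/2)×0.32×£66.70 = £4,307,409.60.
EOQ at £61.28 = 1235.2 < 2300, so use break Q=2300: TC = 64,200×£61.28 + (64,200/2300.0)×233 + (2300.0/2)×0.32×£61.28 = £3,963,230.78.
Lowest total cost is £3,963,230.78 at Q = 2300.0.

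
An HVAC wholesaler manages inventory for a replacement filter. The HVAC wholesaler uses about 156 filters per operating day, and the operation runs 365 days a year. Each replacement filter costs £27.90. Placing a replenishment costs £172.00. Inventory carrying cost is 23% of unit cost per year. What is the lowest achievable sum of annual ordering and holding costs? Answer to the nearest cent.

TC* ≈ £11,211.25

Annual demand D = 156 × 365 = 56,940.
Holding cost H = 0.23 × £27.90 = £6.4170 per unit per year.
The optimal lot size = √(2DS/H) = √(2 × 56,940 × 172 / 6.417) ≈ 1747.12.
At Q*, ordering cost (D/Q*)S equals holding cost (Q*/2)H, each = √(DSH/2).
Minimum total = √(2DSH) = √(2 × 56,940 × 172 × 6.417) ≈ 11211.248.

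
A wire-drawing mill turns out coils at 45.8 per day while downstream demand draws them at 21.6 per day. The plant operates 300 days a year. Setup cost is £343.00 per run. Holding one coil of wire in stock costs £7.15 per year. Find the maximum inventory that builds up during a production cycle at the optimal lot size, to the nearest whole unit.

Annual demand D = 21.6 × 300 = 6,480.
Production build-up factor (1 − d/p) = 1 − 21.6/45.8 = 0.5284.
Q* = √(2DS / (H(1 − d/p))) = √(2 × 6,480 × 343 / (7.15 × 0.5284)).
= √(4,445,280 / 3.7779) ≈ 1084.730.
Maximum inventory = Q*(1 − d/p) = 1084.730 × 0.5284 ≈ 573.154.

I_max ≈ 573 coils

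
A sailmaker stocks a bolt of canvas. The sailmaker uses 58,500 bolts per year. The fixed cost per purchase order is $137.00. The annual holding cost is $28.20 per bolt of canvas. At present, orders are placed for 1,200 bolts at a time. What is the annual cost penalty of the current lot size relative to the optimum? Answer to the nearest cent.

EOQ = √(2DS/H) = √(2 × 58,500 × 137 / 28.2) ≈ 753.93.
Cost at Q* = (D/Q*)S + (Q*/2)H = √(2DSH) ≈ $21,260.71.
Cost at Q = 1,200: (58,500/1,200)×137 + (1,200/2)×28.2 = $6,678.75 + $16,920.00 = $23,598.75.
Excess = $23,598.75 − $21,260.71 = $2,338.04.

Extra cost ≈ $2,338.04 per year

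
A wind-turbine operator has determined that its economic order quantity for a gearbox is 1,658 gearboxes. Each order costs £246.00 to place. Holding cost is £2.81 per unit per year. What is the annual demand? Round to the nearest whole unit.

The basic EOQ model gives Q* = √(2DS/H); rearrange for the unknown.
From Q* = √(2DS/H): D = Q*²H / (2S) = 1,658² × 2.81 / (2 × 246) = 15700.384.

D ≈ 15,700 gearboxes per year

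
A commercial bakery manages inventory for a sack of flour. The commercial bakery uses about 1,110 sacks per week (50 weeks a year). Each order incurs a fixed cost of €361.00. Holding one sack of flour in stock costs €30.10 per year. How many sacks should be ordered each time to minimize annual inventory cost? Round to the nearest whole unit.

Annual demand D = 1,110 × 50 = 55,500.
EOQ = √(2DS / H) = √(2 × 55,500 × 361 / 30.1).
= √(40,071,000 / 30.1) = √1,331,262.4585 ≈ 1153.803.

Q* ≈ 1,154 sacks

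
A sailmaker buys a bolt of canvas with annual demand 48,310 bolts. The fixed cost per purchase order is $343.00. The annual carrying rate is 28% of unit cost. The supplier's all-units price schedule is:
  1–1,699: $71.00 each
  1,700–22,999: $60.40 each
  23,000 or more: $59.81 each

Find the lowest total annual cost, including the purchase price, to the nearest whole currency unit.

TC* ≈ $2,942,046

Holding cost per unit per year at price C is H = 0.28·C.
Evaluate total cost at each tier's feasible EOQ or, if the EOQ is below the tier, at the tier's minimum quantity.
EOQ at $71.00 = 1291.1 (feasible in tier 1): TC = 48,310×$71.00 + (48,310/1291.1)×343 + (1291.1/2)×0.28×$71.00 = $3,455,677.81.
EOQ at $60.40 = 1399.9 < 1700, so use break Q=1700: TC = 48,310×$60.40 + (48,310/1700.0)×343 + (1700.0/2)×0.28×$60.40 = $2,942,046.45.
EOQ at $59.81 = 1406.7 < 23000, so use break Q=23000: TC = 48,310×$59.81 + (48,310/23000.0)×343 + (23000.0/2)×0.28×$59.81 = $3,082,729.75.
Lowest total cost among the candidates is at Q = 1700.0.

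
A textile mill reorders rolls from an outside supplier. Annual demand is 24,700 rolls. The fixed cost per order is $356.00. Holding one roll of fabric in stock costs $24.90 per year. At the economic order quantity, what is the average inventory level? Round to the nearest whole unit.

Average inventory ≈ 420 rolls

The optimal lot size = √(2DS/H) = √(2 × 24,700 × 356 / 24.9) ≈ 840.41.
Average inventory = Q*/2 ≈ 840.41 / 2 = 420.203.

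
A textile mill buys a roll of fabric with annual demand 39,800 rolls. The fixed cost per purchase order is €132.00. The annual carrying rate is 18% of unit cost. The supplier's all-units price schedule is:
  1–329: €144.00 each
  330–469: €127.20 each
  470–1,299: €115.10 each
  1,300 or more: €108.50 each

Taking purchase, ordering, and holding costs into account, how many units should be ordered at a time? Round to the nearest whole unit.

Q* ≈ 1,300 rolls

Holding cost per unit per year at price C is H = 0.18·C.
Candidates are each tier's EOQ (if it falls in that tier) and each price-break quantity.
Tier 1 (€144.00): EOQ = 636.7 exceeds tier's upper bound 329, so this tier is dominated.
Tier 2 (€127.20): EOQ = 677.4 exceeds tier's upper bound 469, so this tier is dominated.
EOQ at €115.10 = 712.1 (feasible in tier 3): TC = 39,800×€115.10 + (39,800/712.1)×132 + (712.1/2)×0.18×€115.10 = €4,595,734.26.
EOQ at €108.50 = 733.5 < 1300, so use break Q=1300: TC = 39,800×€108.50 + (39,800/1300.0)×132 + (1300.0/2)×0.18×€108.50 = €4,335,035.73.
Lowest total cost is €4,335,035.73 at Q = 1300.0.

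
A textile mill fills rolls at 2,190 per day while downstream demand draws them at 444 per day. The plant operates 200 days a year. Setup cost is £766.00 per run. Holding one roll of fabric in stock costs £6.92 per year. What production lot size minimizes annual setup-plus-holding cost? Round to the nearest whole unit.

Q* ≈ 4,966 rolls

Annual demand D = 444 × 200 = 88,800.
Production build-up factor (1 − d/p) = 1 − 444/2,190 = 0.7973.
Q* = √(2DS / (H(1 − d/p))) = √(2 × 88,800 × 766 / (6.92 × 0.7973)).
= √(136,041,600 / 5.517) ≈ 4965.726.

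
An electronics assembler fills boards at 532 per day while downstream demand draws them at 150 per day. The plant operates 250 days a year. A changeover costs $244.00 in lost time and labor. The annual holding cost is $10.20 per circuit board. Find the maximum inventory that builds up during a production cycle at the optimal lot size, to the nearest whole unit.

Annual demand D = 150 × 250 = 37,500.
Production build-up factor (1 − d/p) = 1 − 150/532 = 0.7180.
Q* = √(2DS / (H(1 − d/p))) = √(2 × 37,500 × 244 / (10.2 × 0.7180)).
= √(18,300,000 / 7.3241) ≈ 1580.701.
Maximum inventory = Q*(1 − d/p) = 1580.701 × 0.7180 ≈ 1135.014.

I_max ≈ 1,135 boards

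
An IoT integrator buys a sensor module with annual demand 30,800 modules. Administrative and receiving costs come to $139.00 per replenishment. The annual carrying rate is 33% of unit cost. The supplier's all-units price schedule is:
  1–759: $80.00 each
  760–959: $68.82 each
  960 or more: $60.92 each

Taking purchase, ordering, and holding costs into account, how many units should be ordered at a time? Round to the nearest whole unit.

Q* ≈ 960 modules

Holding cost per unit per year at price C is H = 0.33·C.
For each price level, check whether its EOQ is feasible; otherwise the best quantity at that price is the breakpoint.
EOQ at $80.00 = 569.5 (feasible in tier 1): TC = 30,800×$80.00 + (30,800/569.5)×139 + (569.5/2)×0.33×$80.00 = $2,479,034.87.
EOQ at $68.82 = 614.0 < 760, so use break Q=760: TC = 30,800×$68.82 + (30,800/760.0)×139 + (760.0/2)×0.33×$68.82 = $2,133,919.19.
EOQ at $60.92 = 652.6 < 960, so use break Q=960: TC = 30,800×$60.92 + (30,800/960.0)×139 + (960.0/2)×0.33×$60.92 = $1,890,445.31.
Lowest total cost is $1,890,445.31 at Q = 960.0.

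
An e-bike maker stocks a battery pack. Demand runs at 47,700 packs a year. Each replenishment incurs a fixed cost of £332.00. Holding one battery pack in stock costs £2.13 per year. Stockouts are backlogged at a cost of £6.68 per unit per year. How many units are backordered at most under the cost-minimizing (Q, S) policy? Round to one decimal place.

With planned backorders, Q* = √(2DS/H) · √((H+B)/B).
√(2DS/H) = √(2 × 47,700 × 332 / 2.13) = 3856.146.
√((H+B)/B) = √((2.13+6.68)/6.68) = 1.1484.
Q* ≈ 4428.464.
S* = Q* · H/(H+B) = 4428.464 × 2.13/8.81 ≈ 1070.673.

S* ≈ 1,070.7 packs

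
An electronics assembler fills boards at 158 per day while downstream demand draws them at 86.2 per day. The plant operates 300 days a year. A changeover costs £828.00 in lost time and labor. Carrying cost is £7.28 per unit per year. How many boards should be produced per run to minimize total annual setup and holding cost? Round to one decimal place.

Annual demand D = 86.2 × 300 = 25,860.
Production build-up factor (1 − d/p) = 1 − 86.2/158 = 0.4544.
Q* = √(2DS / (H(1 − d/p))) = √(2 × 25,860 × 828 / (7.28 × 0.4544)).
= √(42,824,160 / 3.3083) ≈ 3597.867.

Q* ≈ 3,597.9 boards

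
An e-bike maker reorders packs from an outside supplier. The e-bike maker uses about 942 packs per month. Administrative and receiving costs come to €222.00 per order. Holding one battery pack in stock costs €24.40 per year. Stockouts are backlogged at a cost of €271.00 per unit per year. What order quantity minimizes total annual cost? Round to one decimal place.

Annual demand D = 942 × 12 = 11,304.
With planned backorders, Q* = √(2DS/H) · √((H+B)/B).
√(2DS/H) = √(2 × 11,304 × 222 / 24.4) = 453.537.
√((H+B)/B) = √((24.4+271)/271) = 1.0440.
Q* ≈ 473.514.

Q* ≈ 473.5 packs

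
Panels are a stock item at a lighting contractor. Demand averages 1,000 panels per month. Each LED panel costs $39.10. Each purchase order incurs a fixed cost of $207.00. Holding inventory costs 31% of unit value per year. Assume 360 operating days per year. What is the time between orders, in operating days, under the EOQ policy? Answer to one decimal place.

Annual demand D = 1,000 × 12 = 12,000.
Holding cost H = 0.31 × $39.10 = $12.1210 per unit per year.
The optimal lot size = √(2DS/H) = √(2 × 12,000 × 207 / 12.121) ≈ 640.21.
Cycle time = Q*/D × 360 = 640.21 / 12,000 × 360 ≈ 19.206 days.

T ≈ 19.2 days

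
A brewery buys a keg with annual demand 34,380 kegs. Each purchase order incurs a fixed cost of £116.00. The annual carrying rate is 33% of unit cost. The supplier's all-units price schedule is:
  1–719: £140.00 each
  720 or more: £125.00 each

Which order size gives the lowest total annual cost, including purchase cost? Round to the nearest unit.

Q* ≈ 720 kegs

Holding cost per unit per year at price C is H = 0.33·C.
Evaluate total cost at each tier's feasible EOQ or, if the EOQ is below the tier, at the tier's minimum quantity.
EOQ at £140.00 = 415.5 (feasible in tier 1): TC = 34,380×£140.00 + (34,380/415.5)×116 + (415.5/2)×0.33×£140.00 = £4,832,396.32.
EOQ at £125.00 = 439.7 < 720, so use break Q=720: TC = 34,380×£125.00 + (34,380/720.0)×116 + (720.0/2)×0.33×£125.00 = £4,317,889.00.
Lowest total cost is £4,317,889.00 at Q = 720.0.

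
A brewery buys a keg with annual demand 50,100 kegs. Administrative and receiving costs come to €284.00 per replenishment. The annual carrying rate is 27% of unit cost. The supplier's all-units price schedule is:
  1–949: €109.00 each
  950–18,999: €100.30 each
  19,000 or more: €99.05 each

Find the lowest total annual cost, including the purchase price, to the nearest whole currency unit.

TC* ≈ €5,052,790

Holding cost per unit per year at price C is H = 0.27·C.
For each price level, check whether its EOQ is feasible; otherwise the best quantity at that price is the breakpoint.
Tier 1 (€109.00): EOQ = 983.3 exceeds tier's upper bound 949, so this tier is dominated.
EOQ at €100.30 = 1025.1 (feasible in tier 2): TC = 50,100×€100.30 + (50,100/1025.1)×284 + (1025.1/2)×0.27×€100.30 = €5,052,790.38.
EOQ at €99.05 = 1031.5 < 19000, so use break Q=19000: TC = 50,100×€99.05 + (50,100/19000.0)×284 + (19000.0/2)×0.27×€99.05 = €5,217,217.11.
Lowest total cost among the candidates is at Q = 1025.1.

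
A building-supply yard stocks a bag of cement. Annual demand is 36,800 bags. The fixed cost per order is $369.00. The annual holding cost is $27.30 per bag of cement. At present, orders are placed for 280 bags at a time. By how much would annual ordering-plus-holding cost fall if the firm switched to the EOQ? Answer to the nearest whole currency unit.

EOQ = √(2DS/H) = √(2 × 36,800 × 369 / 27.3) ≈ 997.40.
Cost at Q* = (D/Q*)S + (Q*/2)H = √(2DSH) ≈ $27,229.11.
Cost at Q = 280: (36,800/280)×369 + (280/2)×27.3 = $48,497.14 + $3,822.00 = $52,319.14.
Excess = $52,319.14 − $27,229.11 = $25,090.03.

Extra cost ≈ $25,090 per year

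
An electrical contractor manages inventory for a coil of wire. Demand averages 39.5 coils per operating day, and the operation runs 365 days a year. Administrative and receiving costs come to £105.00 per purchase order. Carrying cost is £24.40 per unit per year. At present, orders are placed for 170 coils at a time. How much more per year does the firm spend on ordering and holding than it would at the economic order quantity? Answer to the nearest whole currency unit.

Annual demand D = 39.5 × 365 = 14,417.5.
EOQ = √(2DS/H) = √(2 × 14,417.5 × 105 / 24.4) ≈ 352.26.
Cost at Q* = (D/Q*)S + (Q*/2)H = √(2DSH) ≈ £8,595.07.
Cost at Q = 170: (14,417.5/170)×105 + (170/2)×24.4 = £8,904.93 + £2,074.00 = £10,978.93.
Excess = £10,978.93 − £8,595.07 = £2,383.85.

Extra cost ≈ £2,384 per year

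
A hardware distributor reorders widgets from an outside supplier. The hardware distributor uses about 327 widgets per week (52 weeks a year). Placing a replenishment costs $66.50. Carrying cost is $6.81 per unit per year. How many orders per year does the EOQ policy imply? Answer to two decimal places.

Annual demand D = 327 × 52 = 17,004.
Q* = √(2DS/H) = √(2 × 17,004 × 66.5 / 6.81) ≈ 576.27.
Orders per year = D / Q* = 17,004 / 576.27 ≈ 29.507.

N ≈ 29.51 orders per year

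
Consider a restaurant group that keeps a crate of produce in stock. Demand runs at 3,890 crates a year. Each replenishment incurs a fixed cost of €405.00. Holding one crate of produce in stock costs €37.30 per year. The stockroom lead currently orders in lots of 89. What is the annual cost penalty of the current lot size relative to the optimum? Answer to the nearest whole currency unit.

EOQ = √(2DS/H) = √(2 × 3,890 × 405 / 37.3) ≈ 290.65.
Cost at Q* = (D/Q*)S + (Q*/2)H = √(2DSH) ≈ €10,841.06.
Cost at Q = 89: (3,890/89)×405 + (89/2)×37.3 = €17,701.69 + €1,659.85 = €19,361.54.
Excess = €19,361.54 − €10,841.06 = €8,520.48.

Extra cost ≈ €8,520 per year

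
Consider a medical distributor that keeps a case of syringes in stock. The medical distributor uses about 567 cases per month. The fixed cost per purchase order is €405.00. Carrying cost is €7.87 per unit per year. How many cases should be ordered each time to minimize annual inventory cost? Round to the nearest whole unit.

Annual demand D = 567 × 12 = 6,804.
EOQ = √(2DS / H) = √(2 × 6,804 × 405 / 7.87).
= √(5,511,240 / 7.87) = √700,284.6252 ≈ 836.830.

Q* ≈ 837 cases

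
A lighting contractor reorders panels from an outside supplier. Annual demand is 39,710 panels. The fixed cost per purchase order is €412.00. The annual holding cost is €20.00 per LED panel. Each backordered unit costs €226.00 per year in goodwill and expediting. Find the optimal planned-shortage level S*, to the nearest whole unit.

S* ≈ 108 panels

With planned backorders, Q* = √(2DS/H) · √((H+B)/B).
√(2DS/H) = √(2 × 39,710 × 412 / 20) = 1279.082.
√((H+B)/B) = √((20+226)/226) = 1.0433.
Q* ≈ 1334.479.
S* = Q* · H/(H+B) = 1334.479 × 20/246 ≈ 108.494.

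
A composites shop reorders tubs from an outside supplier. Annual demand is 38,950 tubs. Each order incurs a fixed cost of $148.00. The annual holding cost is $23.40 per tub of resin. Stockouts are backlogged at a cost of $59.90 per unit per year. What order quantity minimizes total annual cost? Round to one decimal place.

Q* ≈ 827.8 tubs

With planned backorders, Q* = √(2DS/H) · √((H+B)/B).
√(2DS/H) = √(2 × 38,950 × 148 / 23.4) = 701.927.
√((H+B)/B) = √((23.4+59.9)/59.9) = 1.1793.
Q* ≈ 827.753.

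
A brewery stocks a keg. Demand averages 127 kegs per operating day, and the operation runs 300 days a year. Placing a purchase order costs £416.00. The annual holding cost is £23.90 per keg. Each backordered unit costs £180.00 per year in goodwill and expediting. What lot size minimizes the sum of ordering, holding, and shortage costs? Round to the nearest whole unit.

Q* ≈ 1,226 kegs

Annual demand D = 127 × 300 = 38,100.
With planned backorders, Q* = √(2DS/H) · √((H+B)/B).
√(2DS/H) = √(2 × 38,100 × 416 / 23.9) = 1151.662.
√((H+B)/B) = √((23.9+180)/180) = 1.0643.
Q* ≈ 1225.738.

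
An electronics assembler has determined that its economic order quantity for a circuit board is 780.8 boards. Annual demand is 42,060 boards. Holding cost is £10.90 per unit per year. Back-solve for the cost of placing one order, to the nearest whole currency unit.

Squaring Q* = √(2DS/H) gives Q*² = 2DS/H.
From Q* = √(2DS/H): S = Q*²H / (2D) = 780.8² × 10.9 / (2 × 42,060) = 78.9963.

S ≈ £79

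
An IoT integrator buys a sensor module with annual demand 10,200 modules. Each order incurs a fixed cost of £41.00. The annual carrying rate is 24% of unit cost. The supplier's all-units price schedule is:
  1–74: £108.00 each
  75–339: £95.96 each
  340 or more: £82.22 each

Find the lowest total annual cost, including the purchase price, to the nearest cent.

TC* ≈ £843,228.58

Holding cost per unit per year at price C is H = 0.24·C.
Candidates are each tier's EOQ (if it falls in that tier) and each price-break quantity.
Tier 1 (£108.00): EOQ = 179.6 exceeds tier's upper bound 74, so this tier is dominated.
EOQ at £95.96 = 190.6 (feasible in tier 2): TC = 10,200×£95.96 + (10,200/190.6)×41 + (190.6/2)×0.24×£95.96 = £983,180.92.
EOQ at £82.22 = 205.9 < 340, so use break Q=340: TC = 10,200×£82.22 + (10,200/340.0)×41 + (340.0/2)×0.24×£82.22 = £843,228.58.
Lowest total cost among the candidates is at Q = 340.0.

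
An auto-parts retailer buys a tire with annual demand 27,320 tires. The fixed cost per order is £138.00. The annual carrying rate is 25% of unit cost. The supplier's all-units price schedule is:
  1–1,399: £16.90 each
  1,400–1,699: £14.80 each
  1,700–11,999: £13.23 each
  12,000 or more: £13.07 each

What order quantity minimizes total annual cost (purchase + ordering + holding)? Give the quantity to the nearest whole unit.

Holding cost per unit per year at price C is H = 0.25·C.
Evaluate total cost at each tier's feasible EOQ or, if the EOQ is below the tier, at the tier's minimum quantity.
EOQ at £16.90 = 1335.9 (feasible in tier 1): TC = 27,320×£16.90 + (27,320/1335.9)×138 + (1335.9/2)×0.25×£16.90 = £467,352.28.
EOQ at £14.80 = 1427.6 (feasible in tier 2): TC = 27,320×£14.80 + (27,320/1427.6)×138 + (1427.6/2)×0.25×£14.80 = £409,617.97.
EOQ at £13.23 = 1509.9 < 1700, so use break Q=1700: TC = 27,320×£13.23 + (27,320/1700.0)×138 + (1700.0/2)×0.25×£13.23 = £366,472.72.
EOQ at £13.07 = 1519.1 < 12000, so use break Q=12000: TC = 27,320×£13.07 + (27,320/12000.0)×138 + (12000.0/2)×0.25×£13.07 = £376,991.58.
Lowest total cost is £366,472.72 at Q = 1700.0.

Q* ≈ 1,700 tires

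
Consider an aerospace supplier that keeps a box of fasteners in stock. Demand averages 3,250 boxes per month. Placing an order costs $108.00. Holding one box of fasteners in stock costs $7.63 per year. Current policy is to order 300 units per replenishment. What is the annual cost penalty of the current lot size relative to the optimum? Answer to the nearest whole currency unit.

Annual demand D = 3,250 × 12 = 39,000.
EOQ = √(2DS/H) = √(2 × 39,000 × 108 / 7.63) ≈ 1050.74.
Cost at Q* = (D/Q*)S + (Q*/2)H = √(2DSH) ≈ $8,017.18.
Cost at Q = 300: (39,000/300)×108 + (300/2)×7.63 = $14,040.00 + $1,144.50 = $15,184.50.
Excess = $15,184.50 − $8,017.18 = $7,167.32.

Extra cost ≈ $7,167 per year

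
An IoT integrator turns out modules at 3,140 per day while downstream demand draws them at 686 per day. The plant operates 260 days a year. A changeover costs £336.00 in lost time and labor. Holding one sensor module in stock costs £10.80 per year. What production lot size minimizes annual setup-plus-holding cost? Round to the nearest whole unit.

Q* ≈ 3,768 modules

Annual demand D = 686 × 260 = 178,360.
Production build-up factor (1 − d/p) = 1 − 686/3,140 = 0.7815.
Q* = √(2DS / (H(1 − d/p))) = √(2 × 178,360 × 336 / (10.8 × 0.7815)).
= √(119,857,920 / 8.4405) ≈ 3768.331.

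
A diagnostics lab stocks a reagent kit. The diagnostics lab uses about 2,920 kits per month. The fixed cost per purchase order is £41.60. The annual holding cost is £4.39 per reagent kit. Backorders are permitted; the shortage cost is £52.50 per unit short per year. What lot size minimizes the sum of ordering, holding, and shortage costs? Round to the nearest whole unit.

Q* ≈ 848 kits

Annual demand D = 2,920 × 12 = 35,040.
With planned backorders, Q* = √(2DS/H) · √((H+B)/B).
√(2DS/H) = √(2 × 35,040 × 41.6 / 4.39) = 814.913.
√((H+B)/B) = √((4.39+52.5)/52.5) = 1.0410.
Q* ≈ 848.301.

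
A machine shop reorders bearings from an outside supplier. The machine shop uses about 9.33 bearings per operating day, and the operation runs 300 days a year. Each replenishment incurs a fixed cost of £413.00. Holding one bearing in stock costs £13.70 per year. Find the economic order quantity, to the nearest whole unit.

Annual demand D = 9.33 × 300 = 2,799.
EOQ = √(2DS / H) = √(2 × 2,799 × 413 / 13.7).
= √(2,311,974 / 13.7) = √168,757.2263 ≈ 410.801.

Q* ≈ 411 bearings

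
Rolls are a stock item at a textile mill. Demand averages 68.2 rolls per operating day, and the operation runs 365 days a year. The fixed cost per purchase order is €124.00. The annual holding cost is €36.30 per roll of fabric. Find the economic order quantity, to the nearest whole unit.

Q* ≈ 412 rolls

Annual demand D = 68.2 × 365 = 24,893.
EOQ = √(2DS / H) = √(2 × 24,893 × 124 / 36.3).
= √(6,173,464 / 36.3) = √170,067.8788 ≈ 412.393.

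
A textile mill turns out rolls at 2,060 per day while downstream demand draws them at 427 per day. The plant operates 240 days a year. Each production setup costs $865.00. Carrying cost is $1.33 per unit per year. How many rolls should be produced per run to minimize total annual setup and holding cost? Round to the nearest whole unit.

Q* ≈ 12,968 rolls

Annual demand D = 427 × 240 = 102,480.
Production build-up factor (1 − d/p) = 1 − 427/2,060 = 0.7927.
Q* = √(2DS / (H(1 − d/p))) = √(2 × 102,480 × 865 / (1.33 × 0.7927)).
= √(177,290,400 / 1.0543) ≈ 12967.531.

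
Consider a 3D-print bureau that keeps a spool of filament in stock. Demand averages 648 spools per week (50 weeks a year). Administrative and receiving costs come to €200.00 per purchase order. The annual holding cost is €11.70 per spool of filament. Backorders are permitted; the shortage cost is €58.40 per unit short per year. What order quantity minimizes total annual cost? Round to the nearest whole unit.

Q* ≈ 1,153 spools

Annual demand D = 648 × 50 = 32,400.
With planned backorders, Q* = √(2DS/H) · √((H+B)/B).
√(2DS/H) = √(2 × 32,400 × 200 / 11.7) = 1052.470.
√((H+B)/B) = √((11.7+58.4)/58.4) = 1.0956.
Q* ≈ 1153.087.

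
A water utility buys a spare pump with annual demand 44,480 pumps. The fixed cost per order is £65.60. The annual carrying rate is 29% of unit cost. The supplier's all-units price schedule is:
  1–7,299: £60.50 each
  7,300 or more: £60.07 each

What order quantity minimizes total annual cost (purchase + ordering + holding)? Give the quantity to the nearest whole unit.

Q* ≈ 577 pumps

Holding cost per unit per year at price C is H = 0.29·C.
Evaluate total cost at each tier's feasible EOQ or, if the EOQ is below the tier, at the tier's minimum quantity.
EOQ at £60.50 = 576.7 (feasible in tier 1): TC = 44,480×£60.50 + (44,480/576.7)×65.6 + (576.7/2)×0.29×£60.50 = £2,701,158.73.
EOQ at £60.07 = 578.8 < 7300, so use break Q=7300: TC = 44,480×£60.07 + (44,480/7300.0)×65.6 + (7300.0/2)×0.29×£60.07 = £2,735,897.41.
Lowest total cost is £2,701,158.73 at Q = 576.7.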